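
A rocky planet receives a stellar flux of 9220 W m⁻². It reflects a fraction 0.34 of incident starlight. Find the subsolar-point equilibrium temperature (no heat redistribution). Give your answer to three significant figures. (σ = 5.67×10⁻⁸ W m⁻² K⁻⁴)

At the subsolar point the surface absorbs S(1−A) and emits σT⁴ per unit area — no factor of 4, since only the local patch is in balance.
T = [9220 × 0.66 / 5.67×10⁻⁸]^(1/4) = (1.07×10¹¹)^(1/4) = 572 K.

T_ss ≈ 572 K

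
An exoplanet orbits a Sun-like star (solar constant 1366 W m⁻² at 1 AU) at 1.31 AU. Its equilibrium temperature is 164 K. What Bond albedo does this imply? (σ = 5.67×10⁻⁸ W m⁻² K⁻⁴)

A ≈ 0.79

Flux at 1.31 AU: S = 1366/1.31² = 796 W m⁻².
From T_eq⁴ = S(1−A)/(4σ): 1−A = 4σT_eq⁴/S.
1−A = 4 × 5.67×10⁻⁸ × (164)⁴ / 796 = 0.206.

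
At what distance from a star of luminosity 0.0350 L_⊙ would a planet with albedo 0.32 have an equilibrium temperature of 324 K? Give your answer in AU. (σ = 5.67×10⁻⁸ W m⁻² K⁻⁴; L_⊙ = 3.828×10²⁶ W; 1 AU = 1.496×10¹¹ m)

L = 0.0350 × 3.828×10²⁶ = 1.34×10²⁵ W.
From T_eq⁴ = L(1−A)/(16πσd²): d = √[L(1−A)/(16πσT_eq⁴)].
d = √[1.34×10²⁵ × 0.68 / (16π × 5.67×10⁻⁸ × (324)⁴)] = 1.70×10¹⁰ m = 0.114 AU.

d ≈ 0.114 AU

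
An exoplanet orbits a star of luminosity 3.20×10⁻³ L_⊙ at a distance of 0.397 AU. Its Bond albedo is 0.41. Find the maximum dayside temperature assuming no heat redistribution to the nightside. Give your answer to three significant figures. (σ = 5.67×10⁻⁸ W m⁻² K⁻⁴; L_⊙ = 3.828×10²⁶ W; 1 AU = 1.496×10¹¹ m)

T_ss ≈ 130 K

d = 0.397 AU = 5.94×10¹⁰ m.
L = 3.20×10⁻³ × 3.828×10²⁶ = 1.22×10²⁴ W.
Flux: S = L/(4πd²) = 1.22×10²⁴/(4π×(5.94×10¹⁰)²) = 27.6 W m⁻².
With no redistribution each surface element balances locally: S(1−A) = σT⁴.
T = [27.6 × 0.59 / 5.67×10⁻⁸]^(1/4) = (2.88×10⁸)^(1/4) = 130 K.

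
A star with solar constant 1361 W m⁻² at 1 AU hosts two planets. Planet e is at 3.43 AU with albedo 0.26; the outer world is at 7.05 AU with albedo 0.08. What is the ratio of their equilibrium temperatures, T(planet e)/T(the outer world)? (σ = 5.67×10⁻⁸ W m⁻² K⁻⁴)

T_eq = [S₀(1−A)/(4σd²)]^(1/4), so T ∝ (1−A)^(1/4) / √d.
T₁ = [1361×0.74/(4×5.67×10⁻⁸×3.43²)]^(1/4) = 139.38 K.
T₂ = [1361×0.92/(4×5.67×10⁻⁸×7.05²)]^(1/4) = 102.66 K.

T₁/T₂ ≈ 1.358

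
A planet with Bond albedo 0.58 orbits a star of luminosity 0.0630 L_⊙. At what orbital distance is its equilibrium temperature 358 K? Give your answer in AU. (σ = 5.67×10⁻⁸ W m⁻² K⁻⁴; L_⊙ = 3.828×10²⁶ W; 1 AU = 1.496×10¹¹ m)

d ≈ 0.0983 AU

L = 0.0630 × 3.828×10²⁶ = 2.41×10²⁵ W.
From T_eq⁴ = L(1−A)/(16πσd²): d = √[L(1−A)/(16πσT_eq⁴)].
d = √[2.41×10²⁵ × 0.42 / (16π × 5.67×10⁻⁸ × (358)⁴)] = 1.47×10¹⁰ m = 0.0983 AU.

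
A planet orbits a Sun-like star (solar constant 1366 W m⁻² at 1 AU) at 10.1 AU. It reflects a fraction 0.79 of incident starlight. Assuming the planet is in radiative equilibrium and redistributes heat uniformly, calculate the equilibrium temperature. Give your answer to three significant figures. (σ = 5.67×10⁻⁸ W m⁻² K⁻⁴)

Flux at 10.1 AU: S = 1366/10.1² = 13.4 W m⁻².
Energy balance: absorbed = emitted ⇒ πR²·S(1−A) = 4πR²·σT_eq⁴, so T_eq⁴ = S(1−A)/(4σ).
T_eq = [13.4 × 0.21 / (4 × 5.67×10⁻⁸)]^(1/4) = (1.24×10⁷)^(1/4) = 59.3 K.

T_eq ≈ 59.3 K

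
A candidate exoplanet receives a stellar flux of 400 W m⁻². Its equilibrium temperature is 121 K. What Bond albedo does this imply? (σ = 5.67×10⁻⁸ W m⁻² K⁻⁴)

A ≈ 0.88

From T_eq⁴ = S(1−A)/(4σ): 1−A = 4σT_eq⁴/S.
1−A = 4 × 5.67×10⁻⁸ × (121)⁴ / 400 = 0.122.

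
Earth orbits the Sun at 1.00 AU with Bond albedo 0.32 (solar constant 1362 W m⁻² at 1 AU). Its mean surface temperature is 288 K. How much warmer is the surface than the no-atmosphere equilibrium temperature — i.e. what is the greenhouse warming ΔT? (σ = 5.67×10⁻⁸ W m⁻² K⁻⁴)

ΔT ≈ 35.2 K

S = 1362/1.00² = 1362 W m⁻².
T_eq = [S(1−A)/(4σ)]^(1/4) = [1362×0.68/(4×5.67×10⁻⁸)]^(1/4) = 252.8 K.
ΔT = T_surf − T_eq = 288 − 252.8.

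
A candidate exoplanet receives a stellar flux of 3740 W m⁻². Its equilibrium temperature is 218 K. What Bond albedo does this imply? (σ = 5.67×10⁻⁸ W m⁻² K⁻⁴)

A ≈ 0.86

From T_eq⁴ = S(1−A)/(4σ): 1−A = 4σT_eq⁴/S.
1−A = 4 × 5.67×10⁻⁸ × (218)⁴ / 3740 = 0.137.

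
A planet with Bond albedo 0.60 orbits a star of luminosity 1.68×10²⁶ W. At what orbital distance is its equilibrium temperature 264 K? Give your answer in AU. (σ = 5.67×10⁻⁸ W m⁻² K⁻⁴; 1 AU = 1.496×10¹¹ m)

From T_eq⁴ = L(1−A)/(16πσd²): d = √[L(1−A)/(16πσT_eq⁴)].
d = √[1.68×10²⁶ × 0.40 / (16π × 5.67×10⁻⁸ × (264)⁴)] = 6.97×10¹⁰ m = 0.466 AU.

d ≈ 0.466 AU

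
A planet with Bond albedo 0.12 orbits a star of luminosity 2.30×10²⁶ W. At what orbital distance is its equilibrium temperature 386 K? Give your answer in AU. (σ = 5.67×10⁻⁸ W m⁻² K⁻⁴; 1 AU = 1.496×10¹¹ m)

d ≈ 0.378 AU

From T_eq⁴ = L(1−A)/(16πσd²): d = √[L(1−A)/(16πσT_eq⁴)].
d = √[2.30×10²⁶ × 0.88 / (16π × 5.67×10⁻⁸ × (386)⁴)] = 5.66×10¹⁰ m = 0.378 AU.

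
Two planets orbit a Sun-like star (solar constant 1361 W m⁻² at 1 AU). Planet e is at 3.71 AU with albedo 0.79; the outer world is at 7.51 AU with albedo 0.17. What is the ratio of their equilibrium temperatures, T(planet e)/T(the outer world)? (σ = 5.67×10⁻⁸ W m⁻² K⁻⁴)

T_eq = [S₀(1−A)/(4σd²)]^(1/4), so T ∝ (1−A)^(1/4) / √d.
T₁ = [1361×0.21/(4×5.67×10⁻⁸×3.71²)]^(1/4) = 97.82 K.
T₂ = [1361×0.83/(4×5.67×10⁻⁸×7.51²)]^(1/4) = 96.94 K.

T₁/T₂ ≈ 1.009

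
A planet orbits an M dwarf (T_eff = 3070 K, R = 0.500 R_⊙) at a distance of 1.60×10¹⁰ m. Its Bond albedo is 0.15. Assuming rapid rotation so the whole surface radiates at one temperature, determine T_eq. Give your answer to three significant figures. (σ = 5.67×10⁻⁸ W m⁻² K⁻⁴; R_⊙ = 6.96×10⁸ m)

T_eq ≈ 307 K

R_⋆ = 0.500 × 6.96×10⁸ = 3.48×10⁸ m.
L = 4πR_⋆²σT_⋆⁴ = 4π(3.48×10⁸)² × 5.67×10⁻⁸ × (3070)⁴ = 7.66×10²⁴ W.
S = L/(4πd²) = 2380 W m⁻².
Energy balance: absorbed = emitted ⇒ πR²·S(1−A) = 4πR²·σT_eq⁴, so T_eq⁴ = S(1−A)/(4σ).
T_eq = [2380 × 0.85 / (4 × 5.67×10⁻⁸)]^(1/4) = (8.93×10⁹)^(1/4) = 307 K.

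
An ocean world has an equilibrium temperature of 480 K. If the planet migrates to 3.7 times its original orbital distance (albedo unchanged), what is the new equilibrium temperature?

T_eq ≈ 250 K

T_eq ∝ L^(1/4) · d^(−1/2).
T′ = 480 / 3.7^(1/2) = 250 K.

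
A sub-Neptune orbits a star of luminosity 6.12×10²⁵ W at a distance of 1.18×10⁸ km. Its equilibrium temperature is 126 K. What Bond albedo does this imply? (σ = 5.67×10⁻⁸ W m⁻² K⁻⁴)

d = 1.18×10⁸ km = 1.18×10¹¹ m.
Flux: S = L/(4πd²) = 6.12×10²⁵/(4π×(1.18×10¹¹)²) = 350 W m⁻².
From T_eq⁴ = S(1−A)/(4σ): 1−A = 4σT_eq⁴/S.
1−A = 4 × 5.67×10⁻⁸ × (126)⁴ / 350 = 0.163.

A ≈ 0.84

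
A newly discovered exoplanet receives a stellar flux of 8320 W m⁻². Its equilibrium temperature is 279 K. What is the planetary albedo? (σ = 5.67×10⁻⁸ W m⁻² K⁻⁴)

A ≈ 0.83

From T_eq⁴ = S(1−A)/(4σ): 1−A = 4σT_eq⁴/S.
1−A = 4 × 5.67×10⁻⁸ × (279)⁴ / 8320 = 0.165.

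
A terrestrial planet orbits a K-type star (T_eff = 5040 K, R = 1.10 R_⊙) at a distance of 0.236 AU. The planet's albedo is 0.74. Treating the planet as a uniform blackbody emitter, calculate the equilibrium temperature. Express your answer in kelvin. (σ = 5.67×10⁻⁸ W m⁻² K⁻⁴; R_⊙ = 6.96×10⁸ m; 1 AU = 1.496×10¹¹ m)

T_eq ≈ 375 K

R_⋆ = 1.10 × 6.96×10⁸ = 7.66×10⁸ m.
d = 0.236 AU = 3.53×10¹⁰ m.
L = 4πR_⋆²σT_⋆⁴ = 4π(7.66×10⁸)² × 5.67×10⁻⁸ × (5040)⁴ = 2.69×10²⁶ W.
S = L/(4πd²) = 1.72×10⁴ W m⁻².
Energy balance: absorbed = emitted ⇒ πR²·S(1−A) = 4πR²·σT_eq⁴, so T_eq⁴ = S(1−A)/(4σ).
T_eq = [1.72×10⁴ × 0.26 / (4 × 5.67×10⁻⁸)]^(1/4) = (1.97×10¹⁰)^(1/4) = 375 K.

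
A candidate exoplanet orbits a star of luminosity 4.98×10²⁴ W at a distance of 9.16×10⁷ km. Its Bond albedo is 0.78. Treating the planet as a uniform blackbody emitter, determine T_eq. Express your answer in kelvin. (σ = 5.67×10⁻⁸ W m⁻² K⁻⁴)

d = 9.16×10⁷ km = 9.16×10¹⁰ m.
Flux: S = L/(4πd²) = 4.98×10²⁴/(4π×(9.16×10¹⁰)²) = 47.2 W m⁻².
Energy balance: absorbed = emitted ⇒ πR²·S(1−A) = 4πR²·σT_eq⁴, so T_eq⁴ = S(1−A)/(4σ).
T_eq = [47.2 × 0.22 / (4 × 5.67×10⁻⁸)]^(1/4) = (4.58×10⁷)^(1/4) = 82.3 K.

T_eq ≈ 82.3 K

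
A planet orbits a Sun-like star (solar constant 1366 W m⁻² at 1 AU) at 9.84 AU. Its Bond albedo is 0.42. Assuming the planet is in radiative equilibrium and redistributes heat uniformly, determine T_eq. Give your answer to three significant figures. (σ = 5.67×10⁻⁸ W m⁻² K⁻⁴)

Flux at 9.84 AU: S = 1366/9.84² = 14.1 W m⁻².
Energy balance: absorbed = emitted ⇒ πR²·S(1−A) = 4πR²·σT_eq⁴, so T_eq⁴ = S(1−A)/(4σ).
T_eq = [14.1 × 0.58 / (4 × 5.67×10⁻⁸)]^(1/4) = (3.61×10⁷)^(1/4) = 77.5 K.

T_eq ≈ 77.5 K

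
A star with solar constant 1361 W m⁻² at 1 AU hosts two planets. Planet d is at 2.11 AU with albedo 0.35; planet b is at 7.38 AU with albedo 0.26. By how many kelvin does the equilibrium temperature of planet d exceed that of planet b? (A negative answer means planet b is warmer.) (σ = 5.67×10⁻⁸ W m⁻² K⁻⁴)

T_eq = [S₀(1−A)/(4σd²)]^(1/4), so T ∝ (1−A)^(1/4) / √d.
T₁ = [1361×0.65/(4×5.67×10⁻⁸×2.11²)]^(1/4) = 172.04 K.
T₂ = [1361×0.74/(4×5.67×10⁻⁸×7.38²)]^(1/4) = 95.02 K.

ΔT ≈ 77.0 K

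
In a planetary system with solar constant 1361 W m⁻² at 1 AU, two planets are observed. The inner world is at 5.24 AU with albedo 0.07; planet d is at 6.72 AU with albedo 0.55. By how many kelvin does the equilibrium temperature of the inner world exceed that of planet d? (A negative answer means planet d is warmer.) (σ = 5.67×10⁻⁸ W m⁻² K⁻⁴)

T_eq = [S₀(1−A)/(4σd²)]^(1/4), so T ∝ (1−A)^(1/4) / √d.
T₁ = [1361×0.93/(4×5.67×10⁻⁸×5.24²)]^(1/4) = 119.40 K.
T₂ = [1361×0.45/(4×5.67×10⁻⁸×6.72²)]^(1/4) = 87.94 K.

ΔT ≈ 31.5 K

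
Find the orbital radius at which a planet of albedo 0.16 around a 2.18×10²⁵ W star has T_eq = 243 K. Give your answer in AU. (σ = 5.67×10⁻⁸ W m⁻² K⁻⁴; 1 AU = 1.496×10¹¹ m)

From T_eq⁴ = L(1−A)/(16πσd²): d = √[L(1−A)/(16πσT_eq⁴)].
d = √[2.18×10²⁵ × 0.84 / (16π × 5.67×10⁻⁸ × (243)⁴)] = 4.29×10¹⁰ m = 0.287 AU.

d ≈ 0.287 AU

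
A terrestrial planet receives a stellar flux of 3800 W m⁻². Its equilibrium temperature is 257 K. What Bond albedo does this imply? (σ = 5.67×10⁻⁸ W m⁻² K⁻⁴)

A ≈ 0.74

From T_eq⁴ = S(1−A)/(4σ): 1−A = 4σT_eq⁴/S.
1−A = 4 × 5.67×10⁻⁸ × (257)⁴ / 3800 = 0.260.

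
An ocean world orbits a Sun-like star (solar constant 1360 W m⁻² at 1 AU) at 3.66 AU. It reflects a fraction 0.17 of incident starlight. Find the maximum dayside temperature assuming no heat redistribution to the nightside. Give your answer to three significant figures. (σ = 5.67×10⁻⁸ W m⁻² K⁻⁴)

T_ss ≈ 196 K

Flux at 3.66 AU: S = 1360/3.66² = 102 W m⁻².
With no redistribution each surface element balances locally: S(1−A) = σT⁴.
T = [102 × 0.83 / 5.67×10⁻⁸]^(1/4) = (1.49×10⁹)^(1/4) = 196 K.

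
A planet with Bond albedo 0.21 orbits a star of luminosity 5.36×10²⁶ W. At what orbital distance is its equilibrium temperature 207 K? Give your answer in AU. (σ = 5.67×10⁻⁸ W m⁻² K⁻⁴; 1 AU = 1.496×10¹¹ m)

d ≈ 1.90 AU

From T_eq⁴ = L(1−A)/(16πσd²): d = √[L(1−A)/(16πσT_eq⁴)].
d = √[5.36×10²⁶ × 0.79 / (16π × 5.67×10⁻⁸ × (207)⁴)] = 2.84×10¹¹ m = 1.90 AU.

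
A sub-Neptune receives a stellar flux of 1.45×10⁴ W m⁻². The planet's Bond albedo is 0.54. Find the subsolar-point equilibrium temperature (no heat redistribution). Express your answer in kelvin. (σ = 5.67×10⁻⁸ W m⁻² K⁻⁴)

At the subsolar point the surface absorbs S(1−A) and emits σT⁴ per unit area — no factor of 4, since only the local patch is in balance.
T = [1.45×10⁴ × 0.46 / 5.67×10⁻⁸]^(1/4) = (1.18×10¹¹)^(1/4) = 586 K.

T_ss ≈ 586 K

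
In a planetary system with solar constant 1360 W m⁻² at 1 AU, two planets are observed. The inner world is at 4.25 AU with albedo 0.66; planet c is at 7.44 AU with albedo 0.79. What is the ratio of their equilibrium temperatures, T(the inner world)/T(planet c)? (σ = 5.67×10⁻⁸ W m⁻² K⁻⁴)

T₁/T₂ ≈ 1.492

T_eq = [S₀(1−A)/(4σd²)]^(1/4), so T ∝ (1−A)^(1/4) / √d.
T₁ = [1360×0.34/(4×5.67×10⁻⁸×4.25²)]^(1/4) = 103.07 K.
T₂ = [1360×0.21/(4×5.67×10⁻⁸×7.44²)]^(1/4) = 69.06 K.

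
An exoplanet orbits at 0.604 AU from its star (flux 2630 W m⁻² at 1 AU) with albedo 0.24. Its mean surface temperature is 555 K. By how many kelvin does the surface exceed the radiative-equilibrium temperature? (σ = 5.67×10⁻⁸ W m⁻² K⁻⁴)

ΔT ≈ 160.8 K

S = 2630/0.604² = 7209 W m⁻².
T_eq = [S(1−A)/(4σ)]^(1/4) = [7209×0.76/(4×5.67×10⁻⁸)]^(1/4) = 394.2 K.
ΔT = T_surf − T_eq = 555 − 394.2.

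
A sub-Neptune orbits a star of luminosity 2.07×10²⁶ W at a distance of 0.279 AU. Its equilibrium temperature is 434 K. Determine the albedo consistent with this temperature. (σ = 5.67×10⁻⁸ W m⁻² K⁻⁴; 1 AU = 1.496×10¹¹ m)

A ≈ 0.15

d = 0.279 AU = 4.17×10¹⁰ m.
Flux: S = L/(4πd²) = 2.07×10²⁶/(4π×(4.17×10¹⁰)²) = 9460 W m⁻².
From T_eq⁴ = S(1−A)/(4σ): 1−A = 4σT_eq⁴/S.
1−A = 4 × 5.67×10⁻⁸ × (434)⁴ / 9460 = 0.851.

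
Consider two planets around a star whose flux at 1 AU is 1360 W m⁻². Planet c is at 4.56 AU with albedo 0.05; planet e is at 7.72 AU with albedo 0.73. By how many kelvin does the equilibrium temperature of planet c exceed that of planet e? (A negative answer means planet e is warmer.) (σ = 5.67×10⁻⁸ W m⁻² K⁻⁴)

T_eq = [S₀(1−A)/(4σd²)]^(1/4), so T ∝ (1−A)^(1/4) / √d.
T₁ = [1360×0.95/(4×5.67×10⁻⁸×4.56²)]^(1/4) = 128.65 K.
T₂ = [1360×0.27/(4×5.67×10⁻⁸×7.72²)]^(1/4) = 72.19 K.

ΔT ≈ 56.5 K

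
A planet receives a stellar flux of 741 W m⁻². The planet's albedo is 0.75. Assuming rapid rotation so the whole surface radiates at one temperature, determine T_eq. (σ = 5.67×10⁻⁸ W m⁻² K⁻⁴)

T_eq ≈ 169 K

Energy balance: absorbed = emitted ⇒ πR²·S(1−A) = 4πR²·σT_eq⁴, so T_eq⁴ = S(1−A)/(4σ).
T_eq = [741 × 0.25 / (4 × 5.67×10⁻⁸)]^(1/4) = (8.17×10⁸)^(1/4) = 169 K.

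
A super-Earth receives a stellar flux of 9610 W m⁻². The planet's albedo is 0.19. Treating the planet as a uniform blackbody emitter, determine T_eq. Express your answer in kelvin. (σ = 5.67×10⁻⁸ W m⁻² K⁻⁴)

Energy balance: absorbed = emitted ⇒ πR²·S(1−A) = 4πR²·σT_eq⁴, so T_eq⁴ = S(1−A)/(4σ).
T_eq = [9610 × 0.81 / (4 × 5.67×10⁻⁸)]^(1/4) = (3.43×10¹⁰)^(1/4) = 430 K.

T_eq ≈ 430 K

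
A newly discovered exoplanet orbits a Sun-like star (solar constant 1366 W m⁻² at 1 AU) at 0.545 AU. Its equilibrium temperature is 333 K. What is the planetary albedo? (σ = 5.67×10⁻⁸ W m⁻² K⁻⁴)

Flux at 0.545 AU: S = 1366/0.545² = 4600 W m⁻².
From T_eq⁴ = S(1−A)/(4σ): 1−A = 4σT_eq⁴/S.
1−A = 4 × 5.67×10⁻⁸ × (333)⁴ / 4600 = 0.606.

A ≈ 0.39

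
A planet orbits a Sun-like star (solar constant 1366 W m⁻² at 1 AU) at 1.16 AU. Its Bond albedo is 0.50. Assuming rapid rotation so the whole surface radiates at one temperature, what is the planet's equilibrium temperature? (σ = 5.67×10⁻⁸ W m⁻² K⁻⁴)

Flux at 1.16 AU: S = 1366/1.16² = 1020 W m⁻².
Energy balance: absorbed = emitted ⇒ πR²·S(1−A) = 4πR²·σT_eq⁴, so T_eq⁴ = S(1−A)/(4σ).
T_eq = [1020 × 0.50 / (4 × 5.67×10⁻⁸)]^(1/4) = (2.24×10⁹)^(1/4) = 218 K.

T_eq ≈ 218 K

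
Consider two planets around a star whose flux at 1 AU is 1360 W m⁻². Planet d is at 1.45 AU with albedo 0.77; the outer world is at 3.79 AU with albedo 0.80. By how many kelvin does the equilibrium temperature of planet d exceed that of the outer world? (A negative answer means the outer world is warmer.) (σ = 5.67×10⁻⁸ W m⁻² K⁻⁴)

ΔT ≈ 64.4 K

T_eq = [S₀(1−A)/(4σd²)]^(1/4), so T ∝ (1−A)^(1/4) / √d.
T₁ = [1360×0.23/(4×5.67×10⁻⁸×1.45²)]^(1/4) = 160.04 K.
T₂ = [1360×0.20/(4×5.67×10⁻⁸×3.79²)]^(1/4) = 95.59 K.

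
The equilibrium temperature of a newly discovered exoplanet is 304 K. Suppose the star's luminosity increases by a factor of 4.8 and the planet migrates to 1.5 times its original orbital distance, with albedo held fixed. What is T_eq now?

T_eq ≈ 367 K

T_eq ∝ L^(1/4) · d^(−1/2).
T′ = 304 × 4.8^(1/4) / 1.5^(1/2) = 367 K.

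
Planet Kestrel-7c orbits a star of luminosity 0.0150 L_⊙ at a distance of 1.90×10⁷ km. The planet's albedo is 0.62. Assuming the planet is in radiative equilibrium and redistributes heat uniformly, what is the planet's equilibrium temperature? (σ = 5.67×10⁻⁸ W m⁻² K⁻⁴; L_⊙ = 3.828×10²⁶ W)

d = 1.90×10⁷ km = 1.90×10¹⁰ m.
L = 0.0150 × 3.828×10²⁶ = 5.74×10²⁴ W.
Flux: S = L/(4πd²) = 5.74×10²⁴/(4π×(1.90×10¹⁰)²) = 1270 W m⁻².
Energy balance: absorbed = emitted ⇒ πR²·S(1−A) = 4πR²·σT_eq⁴, so T_eq⁴ = S(1−A)/(4σ).
T_eq = [1270 × 0.38 / (4 × 5.67×10⁻⁸)]^(1/4) = (2.12×10⁹)^(1/4) = 215 K.

T_eq ≈ 215 K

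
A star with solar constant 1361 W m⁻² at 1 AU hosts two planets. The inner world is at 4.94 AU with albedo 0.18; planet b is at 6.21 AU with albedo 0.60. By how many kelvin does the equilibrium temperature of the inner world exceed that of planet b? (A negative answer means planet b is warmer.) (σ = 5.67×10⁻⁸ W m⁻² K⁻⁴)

T_eq = [S₀(1−A)/(4σd²)]^(1/4), so T ∝ (1−A)^(1/4) / √d.
T₁ = [1361×0.82/(4×5.67×10⁻⁸×4.94²)]^(1/4) = 119.16 K.
T₂ = [1361×0.40/(4×5.67×10⁻⁸×6.21²)]^(1/4) = 88.82 K.

ΔT ≈ 30.3 K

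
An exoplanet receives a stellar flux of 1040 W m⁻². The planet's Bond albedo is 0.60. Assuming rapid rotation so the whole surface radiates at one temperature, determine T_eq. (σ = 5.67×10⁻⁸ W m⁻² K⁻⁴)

T_eq ≈ 207 K

Energy balance: absorbed = emitted ⇒ πR²·S(1−A) = 4πR²·σT_eq⁴, so T_eq⁴ = S(1−A)/(4σ).
T_eq = [1040 × 0.40 / (4 × 5.67×10⁻⁸)]^(1/4) = (1.83×10⁹)^(1/4) = 207 K.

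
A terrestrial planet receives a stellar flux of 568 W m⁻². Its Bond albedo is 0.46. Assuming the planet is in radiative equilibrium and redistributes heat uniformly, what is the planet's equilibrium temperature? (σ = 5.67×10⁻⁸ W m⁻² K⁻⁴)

Energy balance: absorbed = emitted ⇒ πR²·S(1−A) = 4πR²·σT_eq⁴, so T_eq⁴ = S(1−A)/(4σ).
T_eq = [568 × 0.54 / (4 × 5.67×10⁻⁸)]^(1/4) = (1.35×10⁹)^(1/4) = 192 K.

T_eq ≈ 192 K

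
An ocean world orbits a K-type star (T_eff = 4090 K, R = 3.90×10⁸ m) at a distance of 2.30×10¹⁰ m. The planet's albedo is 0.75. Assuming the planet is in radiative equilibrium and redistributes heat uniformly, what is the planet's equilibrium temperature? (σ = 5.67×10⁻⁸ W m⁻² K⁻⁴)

L = 4πR_⋆²σT_⋆⁴ = 4π(3.90×10⁸)² × 5.67×10⁻⁸ × (4090)⁴ = 3.03×10²⁵ W.
S = L/(4πd²) = 4560 W m⁻².
Energy balance: absorbed = emitted ⇒ πR²·S(1−A) = 4πR²·σT_eq⁴, so T_eq⁴ = S(1−A)/(4σ).
T_eq = [4560 × 0.25 / (4 × 5.67×10⁻⁸)]^(1/4) = (5.03×10⁹)^(1/4) = 266 K.

T_eq ≈ 266 K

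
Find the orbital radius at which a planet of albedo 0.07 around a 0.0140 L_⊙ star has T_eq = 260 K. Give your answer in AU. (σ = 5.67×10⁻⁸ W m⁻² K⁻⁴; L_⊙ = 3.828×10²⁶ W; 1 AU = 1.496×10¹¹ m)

L = 0.0140 × 3.828×10²⁶ = 5.36×10²⁴ W.
From T_eq⁴ = L(1−A)/(16πσd²): d = √[L(1−A)/(16πσT_eq⁴)].
d = √[5.36×10²⁴ × 0.93 / (16π × 5.67×10⁻⁸ × (260)⁴)] = 1.96×10¹⁰ m = 0.131 AU.

d ≈ 0.131 AU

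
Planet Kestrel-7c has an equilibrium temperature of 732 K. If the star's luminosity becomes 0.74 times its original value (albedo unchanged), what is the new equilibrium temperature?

T_eq ∝ L^(1/4) · d^(−1/2).
T′ = 732 × 0.74^(1/4) = 679 K.

T_eq ≈ 679 K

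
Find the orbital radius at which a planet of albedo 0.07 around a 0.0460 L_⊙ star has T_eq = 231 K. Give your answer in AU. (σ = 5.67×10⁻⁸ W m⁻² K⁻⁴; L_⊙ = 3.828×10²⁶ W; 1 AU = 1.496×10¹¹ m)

L = 0.0460 × 3.828×10²⁶ = 1.76×10²⁵ W.
From T_eq⁴ = L(1−A)/(16πσd²): d = √[L(1−A)/(16πσT_eq⁴)].
d = √[1.76×10²⁵ × 0.93 / (16π × 5.67×10⁻⁸ × (231)⁴)] = 4.49×10¹⁰ m = 0.300 AU.

d ≈ 0.300 AU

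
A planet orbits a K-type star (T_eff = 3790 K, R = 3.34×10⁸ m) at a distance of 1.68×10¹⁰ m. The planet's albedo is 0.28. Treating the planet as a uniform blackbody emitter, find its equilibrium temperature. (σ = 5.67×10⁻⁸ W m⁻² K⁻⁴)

L = 4πR_⋆²σT_⋆⁴ = 4π(3.34×10⁸)² × 5.67×10⁻⁸ × (3790)⁴ = 1.64×10²⁵ W.
S = L/(4πd²) = 4620 W m⁻².
Energy balance: absorbed = emitted ⇒ πR²·S(1−A) = 4πR²·σT_eq⁴, so T_eq⁴ = S(1−A)/(4σ).
T_eq = [4620 × 0.72 / (4 × 5.67×10⁻⁸)]^(1/4) = (1.47×10¹⁰)^(1/4) = 348 K.

T_eq ≈ 348 K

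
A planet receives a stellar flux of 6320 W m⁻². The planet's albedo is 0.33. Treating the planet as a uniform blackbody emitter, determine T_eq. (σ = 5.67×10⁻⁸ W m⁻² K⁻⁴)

T_eq ≈ 370 K

Energy balance: absorbed = emitted ⇒ πR²·S(1−A) = 4πR²·σT_eq⁴, so T_eq⁴ = S(1−A)/(4σ).
T_eq = [6320 × 0.67 / (4 × 5.67×10⁻⁸)]^(1/4) = (1.87×10¹⁰)^(1/4) = 370 K.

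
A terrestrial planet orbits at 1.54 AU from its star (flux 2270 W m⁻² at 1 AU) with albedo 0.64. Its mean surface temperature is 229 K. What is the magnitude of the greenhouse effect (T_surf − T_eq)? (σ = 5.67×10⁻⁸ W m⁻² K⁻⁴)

S = 2270/1.54² = 957.2 W m⁻².
T_eq = [S(1−A)/(4σ)]^(1/4) = [957.2×0.36/(4×5.67×10⁻⁸)]^(1/4) = 197.4 K.
ΔT = T_surf − T_eq = 229 − 197.4.

ΔT ≈ 31.6 K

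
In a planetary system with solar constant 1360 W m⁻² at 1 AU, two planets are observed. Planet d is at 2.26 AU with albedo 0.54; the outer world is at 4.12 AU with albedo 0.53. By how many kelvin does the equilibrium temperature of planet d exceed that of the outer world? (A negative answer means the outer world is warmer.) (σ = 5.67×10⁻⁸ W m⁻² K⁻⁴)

ΔT ≈ 38.9 K

T_eq = [S₀(1−A)/(4σd²)]^(1/4), so T ∝ (1−A)^(1/4) / √d.
T₁ = [1360×0.46/(4×5.67×10⁻⁸×2.26²)]^(1/4) = 152.44 K.
T₂ = [1360×0.47/(4×5.67×10⁻⁸×4.12²)]^(1/4) = 113.51 K.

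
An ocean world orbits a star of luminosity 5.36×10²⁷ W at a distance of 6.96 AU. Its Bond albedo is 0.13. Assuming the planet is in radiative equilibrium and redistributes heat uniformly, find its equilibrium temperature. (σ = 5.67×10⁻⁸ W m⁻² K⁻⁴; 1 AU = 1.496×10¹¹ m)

d = 6.96 AU = 1.04×10¹² m.
Flux: S = L/(4πd²) = 5.36×10²⁷/(4π×(1.04×10¹²)²) = 393 W m⁻².
Energy balance: absorbed = emitted ⇒ πR²·S(1−A) = 4πR²·σT_eq⁴, so T_eq⁴ = S(1−A)/(4σ).
T_eq = [393 × 0.87 / (4 × 5.67×10⁻⁸)]^(1/4) = (1.51×10⁹)^(1/4) = 197 K.

T_eq ≈ 197 K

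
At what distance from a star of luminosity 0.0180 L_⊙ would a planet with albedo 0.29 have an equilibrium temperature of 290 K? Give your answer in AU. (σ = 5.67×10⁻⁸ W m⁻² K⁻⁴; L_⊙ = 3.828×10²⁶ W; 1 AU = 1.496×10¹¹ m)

L = 0.0180 × 3.828×10²⁶ = 6.89×10²⁴ W.
From T_eq⁴ = L(1−A)/(16πσd²): d = √[L(1−A)/(16πσT_eq⁴)].
d = √[6.89×10²⁴ × 0.71 / (16π × 5.67×10⁻⁸ × (290)⁴)] = 1.56×10¹⁰ m = 0.104 AU.

d ≈ 0.104 AU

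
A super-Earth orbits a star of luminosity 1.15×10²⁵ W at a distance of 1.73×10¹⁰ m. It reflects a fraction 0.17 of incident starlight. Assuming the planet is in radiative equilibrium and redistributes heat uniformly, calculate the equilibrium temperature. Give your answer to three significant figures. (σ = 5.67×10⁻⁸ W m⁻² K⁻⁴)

T_eq ≈ 325 K

Flux: S = L/(4πd²) = 1.15×10²⁵/(4π×(1.73×10¹⁰)²) = 3060 W m⁻².
Energy balance: absorbed = emitted ⇒ πR²·S(1−A) = 4πR²·σT_eq⁴, so T_eq⁴ = S(1−A)/(4σ).
T_eq = [3060 × 0.83 / (4 × 5.67×10⁻⁸)]^(1/4) = (1.12×10¹⁰)^(1/4) = 325 K.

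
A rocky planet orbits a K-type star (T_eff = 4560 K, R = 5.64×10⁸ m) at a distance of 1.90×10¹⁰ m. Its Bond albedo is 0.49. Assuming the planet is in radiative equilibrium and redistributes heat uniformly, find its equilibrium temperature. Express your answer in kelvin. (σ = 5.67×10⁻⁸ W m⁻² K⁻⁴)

T_eq ≈ 469 K

L = 4πR_⋆²σT_⋆⁴ = 4π(5.64×10⁸)² × 5.67×10⁻⁸ × (4560)⁴ = 9.80×10²⁵ W.
S = L/(4πd²) = 2.16×10⁴ W m⁻².
Energy balance: absorbed = emitted ⇒ πR²·S(1−A) = 4πR²·σT_eq⁴, so T_eq⁴ = S(1−A)/(4σ).
T_eq = [2.16×10⁴ × 0.51 / (4 × 5.67×10⁻⁸)]^(1/4) = (4.86×10¹⁰)^(1/4) = 469 K.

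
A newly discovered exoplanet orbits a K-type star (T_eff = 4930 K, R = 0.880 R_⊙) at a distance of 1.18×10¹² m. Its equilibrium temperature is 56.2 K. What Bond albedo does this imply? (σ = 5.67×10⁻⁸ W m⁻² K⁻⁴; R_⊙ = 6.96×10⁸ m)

A ≈ 0.75

R_⋆ = 0.880 × 6.96×10⁸ = 6.12×10⁸ m.
L = 4πR_⋆²σT_⋆⁴ = 4π(6.12×10⁸)² × 5.67×10⁻⁸ × (4930)⁴ = 1.58×10²⁶ W.
S = L/(4πd²) = 9.02 W m⁻².
From T_eq⁴ = S(1−A)/(4σ): 1−A = 4σT_eq⁴/S.
1−A = 4 × 5.67×10⁻⁸ × (56.2)⁴ / 9.02 = 0.251.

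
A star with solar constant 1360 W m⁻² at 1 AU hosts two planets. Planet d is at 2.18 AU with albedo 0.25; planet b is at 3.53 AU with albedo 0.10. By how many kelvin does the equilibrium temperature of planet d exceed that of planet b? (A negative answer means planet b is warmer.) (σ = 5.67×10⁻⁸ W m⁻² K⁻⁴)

ΔT ≈ 31.1 K

T_eq = [S₀(1−A)/(4σd²)]^(1/4), so T ∝ (1−A)^(1/4) / √d.
T₁ = [1360×0.75/(4×5.67×10⁻⁸×2.18²)]^(1/4) = 175.39 K.
T₂ = [1360×0.90/(4×5.67×10⁻⁸×3.53²)]^(1/4) = 144.26 K.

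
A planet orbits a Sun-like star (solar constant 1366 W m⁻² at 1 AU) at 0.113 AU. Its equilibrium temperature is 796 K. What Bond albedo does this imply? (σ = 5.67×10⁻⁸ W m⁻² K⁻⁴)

Flux at 0.113 AU: S = 1366/0.113² = 1.07×10⁵ W m⁻².
From T_eq⁴ = S(1−A)/(4σ): 1−A = 4σT_eq⁴/S.
1−A = 4 × 5.67×10⁻⁸ × (796)⁴ / 1.07×10⁵ = 0.851.

A ≈ 0.15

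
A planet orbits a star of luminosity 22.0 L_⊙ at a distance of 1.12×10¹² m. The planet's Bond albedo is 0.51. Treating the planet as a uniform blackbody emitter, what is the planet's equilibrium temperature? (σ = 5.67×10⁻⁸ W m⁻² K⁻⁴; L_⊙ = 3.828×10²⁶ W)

T_eq ≈ 184 K

L = 22.0 × 3.828×10²⁶ = 8.42×10²⁷ W.
Flux: S = L/(4πd²) = 8.42×10²⁷/(4π×(1.12×10¹²)²) = 534 W m⁻².
Energy balance: absorbed = emitted ⇒ πR²·S(1−A) = 4πR²·σT_eq⁴, so T_eq⁴ = S(1−A)/(4σ).
T_eq = [534 × 0.49 / (4 × 5.67×10⁻⁸)]^(1/4) = (1.15×10⁹)^(1/4) = 184 K.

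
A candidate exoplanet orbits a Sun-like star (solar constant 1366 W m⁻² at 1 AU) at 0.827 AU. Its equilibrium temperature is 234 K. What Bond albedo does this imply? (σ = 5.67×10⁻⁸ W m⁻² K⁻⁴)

Flux at 0.827 AU: S = 1366/0.827² = 2000 W m⁻².
From T_eq⁴ = S(1−A)/(4σ): 1−A = 4σT_eq⁴/S.
1−A = 4 × 5.67×10⁻⁸ × (234)⁴ / 2000 = 0.340.

A ≈ 0.66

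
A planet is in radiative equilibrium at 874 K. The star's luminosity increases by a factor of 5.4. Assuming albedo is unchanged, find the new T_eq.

T_eq ∝ L^(1/4) · d^(−1/2).
T′ = 874 × 5.4^(1/4) = 1330 K.

T_eq ≈ 1330 K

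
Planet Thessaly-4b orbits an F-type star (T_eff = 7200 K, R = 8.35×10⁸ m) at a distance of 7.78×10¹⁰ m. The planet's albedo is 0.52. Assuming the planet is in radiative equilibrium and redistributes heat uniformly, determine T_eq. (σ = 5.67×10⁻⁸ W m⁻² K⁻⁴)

L = 4πR_⋆²σT_⋆⁴ = 4π(8.35×10⁸)² × 5.67×10⁻⁸ × (7200)⁴ = 1.34×10²⁷ W.
S = L/(4πd²) = 1.76×10⁴ W m⁻².
Energy balance: absorbed = emitted ⇒ πR²·S(1−A) = 4πR²·σT_eq⁴, so T_eq⁴ = S(1−A)/(4σ).
T_eq = [1.76×10⁴ × 0.48 / (4 × 5.67×10⁻⁸)]^(1/4) = (3.71×10¹⁰)^(1/4) = 439 K.

T_eq ≈ 439 K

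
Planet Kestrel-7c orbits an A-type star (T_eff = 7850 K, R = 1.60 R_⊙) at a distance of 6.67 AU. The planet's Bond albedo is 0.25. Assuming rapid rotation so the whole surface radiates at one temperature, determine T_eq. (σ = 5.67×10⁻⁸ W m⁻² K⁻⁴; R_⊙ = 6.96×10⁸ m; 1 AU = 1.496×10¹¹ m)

R_⋆ = 1.60 × 6.96×10⁸ = 1.11×10⁹ m.
d = 6.67 AU = 9.98×10¹¹ m.
L = 4πR_⋆²σT_⋆⁴ = 4π(1.11×10⁹)² × 5.67×10⁻⁸ × (7850)⁴ = 3.36×10²⁷ W.
S = L/(4πd²) = 268 W m⁻².
Energy balance: absorbed = emitted ⇒ πR²·S(1−A) = 4πR²·σT_eq⁴, so T_eq⁴ = S(1−A)/(4σ).
T_eq = [268 × 0.75 / (4 × 5.67×10⁻⁸)]^(1/4) = (8.87×10⁸)^(1/4) = 173 K.

T_eq ≈ 173 K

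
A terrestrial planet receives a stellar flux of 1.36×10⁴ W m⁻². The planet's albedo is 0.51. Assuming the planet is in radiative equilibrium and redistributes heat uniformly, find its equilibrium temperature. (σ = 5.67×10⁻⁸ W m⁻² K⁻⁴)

Energy balance: absorbed = emitted ⇒ πR²·S(1−A) = 4πR²·σT_eq⁴, so T_eq⁴ = S(1−A)/(4σ).
T_eq = [1.36×10⁴ × 0.49 / (4 × 5.67×10⁻⁸)]^(1/4) = (2.94×10¹⁰)^(1/4) = 414 K.

T_eq ≈ 414 K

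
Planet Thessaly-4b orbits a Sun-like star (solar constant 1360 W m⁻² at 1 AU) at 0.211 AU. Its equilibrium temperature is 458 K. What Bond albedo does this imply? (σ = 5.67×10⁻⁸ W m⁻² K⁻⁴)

Flux at 0.211 AU: S = 1360/0.211² = 3.05×10⁴ W m⁻².
From T_eq⁴ = S(1−A)/(4σ): 1−A = 4σT_eq⁴/S.
1−A = 4 × 5.67×10⁻⁸ × (458)⁴ / 3.05×10⁴ = 0.327.

A ≈ 0.67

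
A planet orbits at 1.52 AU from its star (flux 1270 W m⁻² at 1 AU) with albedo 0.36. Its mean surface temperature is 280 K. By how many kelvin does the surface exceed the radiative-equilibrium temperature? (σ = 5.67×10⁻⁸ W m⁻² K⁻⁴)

ΔT ≈ 81.5 K

S = 1270/1.52² = 549.7 W m⁻².
T_eq = [S(1−A)/(4σ)]^(1/4) = [549.7×0.64/(4×5.67×10⁻⁸)]^(1/4) = 198.5 K.
ΔT = T_surf − T_eq = 280 − 198.5.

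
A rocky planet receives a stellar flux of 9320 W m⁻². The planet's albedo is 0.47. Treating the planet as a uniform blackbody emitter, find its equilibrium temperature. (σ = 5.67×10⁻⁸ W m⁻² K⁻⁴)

T_eq ≈ 384 K

Energy balance: absorbed = emitted ⇒ πR²·S(1−A) = 4πR²·σT_eq⁴, so T_eq⁴ = S(1−A)/(4σ).
T_eq = [9320 × 0.53 / (4 × 5.67×10⁻⁸)]^(1/4) = (2.18×10¹⁰)^(1/4) = 384 K.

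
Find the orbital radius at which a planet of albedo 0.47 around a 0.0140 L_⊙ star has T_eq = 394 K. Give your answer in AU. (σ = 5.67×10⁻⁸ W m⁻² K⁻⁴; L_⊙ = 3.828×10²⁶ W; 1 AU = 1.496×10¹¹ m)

L = 0.0140 × 3.828×10²⁶ = 5.36×10²⁴ W.
From T_eq⁴ = L(1−A)/(16πσd²): d = √[L(1−A)/(16πσT_eq⁴)].
d = √[5.36×10²⁴ × 0.53 / (16π × 5.67×10⁻⁸ × (394)⁴)] = 6.43×10⁹ m = 0.0430 AU.

d ≈ 0.0430 AU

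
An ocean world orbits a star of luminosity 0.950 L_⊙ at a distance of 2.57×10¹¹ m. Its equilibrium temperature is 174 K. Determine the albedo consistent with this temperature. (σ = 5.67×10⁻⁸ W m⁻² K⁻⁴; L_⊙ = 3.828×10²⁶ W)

A ≈ 0.53

L = 0.950 × 3.828×10²⁶ = 3.64×10²⁶ W.
Flux: S = L/(4πd²) = 3.64×10²⁶/(4π×(2.57×10¹¹)²) = 438 W m⁻².
From T_eq⁴ = S(1−A)/(4σ): 1−A = 4σT_eq⁴/S.
1−A = 4 × 5.67×10⁻⁸ × (174)⁴ / 438 = 0.474.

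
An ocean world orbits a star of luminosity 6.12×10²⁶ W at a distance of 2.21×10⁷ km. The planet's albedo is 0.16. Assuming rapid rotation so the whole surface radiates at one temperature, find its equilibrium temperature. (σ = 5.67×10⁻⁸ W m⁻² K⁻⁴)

T_eq ≈ 780 K

d = 2.21×10⁷ km = 2.21×10¹⁰ m.
Flux: S = L/(4πd²) = 6.12×10²⁶/(4π×(2.21×10¹⁰)²) = 9.97×10⁴ W m⁻².
Energy balance: absorbed = emitted ⇒ πR²·S(1−A) = 4πR²·σT_eq⁴, so T_eq⁴ = S(1−A)/(4σ).
T_eq = [9.97×10⁴ × 0.84 / (4 × 5.67×10⁻⁸)]^(1/4) = (3.69×10¹¹)^(1/4) = 780 K.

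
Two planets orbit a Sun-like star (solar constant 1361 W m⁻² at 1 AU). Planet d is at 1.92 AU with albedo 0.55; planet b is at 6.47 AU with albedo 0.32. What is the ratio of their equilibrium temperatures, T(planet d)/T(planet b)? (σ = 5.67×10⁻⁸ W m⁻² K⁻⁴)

T_eq = [S₀(1−A)/(4σd²)]^(1/4), so T ∝ (1−A)^(1/4) / √d.
T₁ = [1361×0.45/(4×5.67×10⁻⁸×1.92²)]^(1/4) = 164.52 K.
T₂ = [1361×0.68/(4×5.67×10⁻⁸×6.47²)]^(1/4) = 99.36 K.

T₁/T₂ ≈ 1.656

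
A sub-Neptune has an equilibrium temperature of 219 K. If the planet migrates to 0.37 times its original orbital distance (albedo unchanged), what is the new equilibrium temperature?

T_eq ∝ L^(1/4) · d^(−1/2).
T′ = 219 / 0.37^(1/2) = 360 K.

T_eq ≈ 360 K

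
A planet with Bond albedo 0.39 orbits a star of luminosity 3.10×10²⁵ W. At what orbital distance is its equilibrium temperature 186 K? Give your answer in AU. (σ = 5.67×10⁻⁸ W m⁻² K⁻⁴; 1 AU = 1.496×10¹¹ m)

From T_eq⁴ = L(1−A)/(16πσd²): d = √[L(1−A)/(16πσT_eq⁴)].
d = √[3.10×10²⁵ × 0.61 / (16π × 5.67×10⁻⁸ × (186)⁴)] = 7.45×10¹⁰ m = 0.498 AU.

d ≈ 0.498 AU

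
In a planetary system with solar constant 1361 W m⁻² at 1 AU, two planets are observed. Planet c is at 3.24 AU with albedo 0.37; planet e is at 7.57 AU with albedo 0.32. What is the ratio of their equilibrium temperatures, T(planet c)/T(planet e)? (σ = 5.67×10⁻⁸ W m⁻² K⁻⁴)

T₁/T₂ ≈ 1.500

T_eq = [S₀(1−A)/(4σd²)]^(1/4), so T ∝ (1−A)^(1/4) / √d.
T₁ = [1361×0.63/(4×5.67×10⁻⁸×3.24²)]^(1/4) = 137.76 K.
T₂ = [1361×0.68/(4×5.67×10⁻⁸×7.57²)]^(1/4) = 91.86 K.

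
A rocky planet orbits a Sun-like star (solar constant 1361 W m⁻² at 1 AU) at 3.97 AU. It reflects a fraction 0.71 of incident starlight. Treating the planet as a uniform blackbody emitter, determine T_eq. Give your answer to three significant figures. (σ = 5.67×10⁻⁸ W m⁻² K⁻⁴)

Flux at 3.97 AU: S = 1361/3.97² = 86.4 W m⁻².
Energy balance: absorbed = emitted ⇒ πR²·S(1−A) = 4πR²·σT_eq⁴, so T_eq⁴ = S(1−A)/(4σ).
T_eq = [86.4 × 0.29 / (4 × 5.67×10⁻⁸)]^(1/4) = (1.10×10⁸)^(1/4) = 103 K.

T_eq ≈ 103 K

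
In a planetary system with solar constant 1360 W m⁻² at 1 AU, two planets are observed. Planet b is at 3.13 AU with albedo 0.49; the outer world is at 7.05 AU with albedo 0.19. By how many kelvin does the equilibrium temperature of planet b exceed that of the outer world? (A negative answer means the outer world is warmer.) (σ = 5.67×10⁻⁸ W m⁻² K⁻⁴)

ΔT ≈ 33.5 K

T_eq = [S₀(1−A)/(4σd²)]^(1/4), so T ∝ (1−A)^(1/4) / √d.
T₁ = [1360×0.51/(4×5.67×10⁻⁸×3.13²)]^(1/4) = 132.92 K.
T₂ = [1360×0.81/(4×5.67×10⁻⁸×7.05²)]^(1/4) = 99.43 K.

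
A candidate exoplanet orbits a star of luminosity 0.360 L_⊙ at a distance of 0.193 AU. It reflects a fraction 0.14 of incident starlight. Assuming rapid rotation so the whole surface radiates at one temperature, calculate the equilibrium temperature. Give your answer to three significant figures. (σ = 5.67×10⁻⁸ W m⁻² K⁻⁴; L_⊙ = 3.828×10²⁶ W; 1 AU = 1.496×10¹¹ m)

T_eq ≈ 473 K

d = 0.193 AU = 2.89×10¹⁰ m.
L = 0.360 × 3.828×10²⁶ = 1.38×10²⁶ W.
Flux: S = L/(4πd²) = 1.38×10²⁶/(4π×(2.89×10¹⁰)²) = 1.32×10⁴ W m⁻².
Energy balance: absorbed = emitted ⇒ πR²·S(1−A) = 4πR²·σT_eq⁴, so T_eq⁴ = S(1−A)/(4σ).
T_eq = [1.32×10⁴ × 0.86 / (4 × 5.67×10⁻⁸)]^(1/4) = (4.99×10¹⁰)^(1/4) = 473 K.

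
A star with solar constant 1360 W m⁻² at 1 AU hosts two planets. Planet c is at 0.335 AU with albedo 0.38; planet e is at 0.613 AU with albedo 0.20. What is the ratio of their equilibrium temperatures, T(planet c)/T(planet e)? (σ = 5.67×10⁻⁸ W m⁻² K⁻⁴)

T_eq = [S₀(1−A)/(4σd²)]^(1/4), so T ∝ (1−A)^(1/4) / √d.
T₁ = [1360×0.62/(4×5.67×10⁻⁸×0.335²)]^(1/4) = 426.63 K.
T₂ = [1360×0.80/(4×5.67×10⁻⁸×0.613²)]^(1/4) = 336.14 K.

T₁/T₂ ≈ 1.269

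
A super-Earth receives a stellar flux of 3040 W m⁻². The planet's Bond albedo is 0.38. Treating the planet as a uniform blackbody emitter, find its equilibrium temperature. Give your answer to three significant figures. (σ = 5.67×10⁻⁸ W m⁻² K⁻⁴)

Energy balance: absorbed = emitted ⇒ πR²·S(1−A) = 4πR²·σT_eq⁴, so T_eq⁴ = S(1−A)/(4σ).
T_eq = [3040 × 0.62 / (4 × 5.67×10⁻⁸)]^(1/4) = (8.31×10⁹)^(1/4) = 302 K.

T_eq ≈ 302 K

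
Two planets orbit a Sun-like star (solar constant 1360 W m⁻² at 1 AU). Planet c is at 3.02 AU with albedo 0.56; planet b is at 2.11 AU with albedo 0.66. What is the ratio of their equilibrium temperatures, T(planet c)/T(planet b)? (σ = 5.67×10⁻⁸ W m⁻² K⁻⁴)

T₁/T₂ ≈ 0.892

T_eq = [S₀(1−A)/(4σd²)]^(1/4), so T ∝ (1−A)^(1/4) / √d.
T₁ = [1360×0.44/(4×5.67×10⁻⁸×3.02²)]^(1/4) = 130.42 K.
T₂ = [1360×0.34/(4×5.67×10⁻⁸×2.11²)]^(1/4) = 146.29 K.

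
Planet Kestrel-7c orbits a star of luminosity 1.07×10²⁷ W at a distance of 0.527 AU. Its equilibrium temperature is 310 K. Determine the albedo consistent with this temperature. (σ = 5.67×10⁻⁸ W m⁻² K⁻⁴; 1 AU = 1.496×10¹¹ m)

d = 0.527 AU = 7.88×10¹⁰ m.
Flux: S = L/(4πd²) = 1.07×10²⁷/(4π×(7.88×10¹⁰)²) = 1.37×10⁴ W m⁻².
From T_eq⁴ = S(1−A)/(4σ): 1−A = 4σT_eq⁴/S.
1−A = 4 × 5.67×10⁻⁸ × (310)⁴ / 1.37×10⁴ = 0.153.

A ≈ 0.85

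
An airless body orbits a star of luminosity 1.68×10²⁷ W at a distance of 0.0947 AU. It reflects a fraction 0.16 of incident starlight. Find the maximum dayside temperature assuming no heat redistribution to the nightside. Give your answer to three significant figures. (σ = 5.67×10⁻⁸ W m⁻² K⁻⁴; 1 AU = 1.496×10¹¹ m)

T_ss ≈ 1770 K

d = 0.0947 AU = 1.42×10¹⁰ m.
Flux: S = L/(4πd²) = 1.68×10²⁷/(4π×(1.42×10¹⁰)²) = 6.66×10⁵ W m⁻².
With no redistribution each surface element balances locally: S(1−A) = σT⁴.
T = [6.66×10⁵ × 0.84 / 5.67×10⁻⁸]^(1/4) = (9.87×10¹²)^(1/4) = 1770 K.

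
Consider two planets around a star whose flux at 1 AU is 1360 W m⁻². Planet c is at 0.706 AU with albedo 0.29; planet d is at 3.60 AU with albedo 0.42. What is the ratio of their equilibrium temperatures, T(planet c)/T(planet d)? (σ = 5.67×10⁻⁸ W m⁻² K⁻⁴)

T₁/T₂ ≈ 2.375

T_eq = [S₀(1−A)/(4σd²)]^(1/4), so T ∝ (1−A)^(1/4) / √d.
T₁ = [1360×0.71/(4×5.67×10⁻⁸×0.706²)]^(1/4) = 304.01 K.
T₂ = [1360×0.58/(4×5.67×10⁻⁸×3.60²)]^(1/4) = 127.99 K.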